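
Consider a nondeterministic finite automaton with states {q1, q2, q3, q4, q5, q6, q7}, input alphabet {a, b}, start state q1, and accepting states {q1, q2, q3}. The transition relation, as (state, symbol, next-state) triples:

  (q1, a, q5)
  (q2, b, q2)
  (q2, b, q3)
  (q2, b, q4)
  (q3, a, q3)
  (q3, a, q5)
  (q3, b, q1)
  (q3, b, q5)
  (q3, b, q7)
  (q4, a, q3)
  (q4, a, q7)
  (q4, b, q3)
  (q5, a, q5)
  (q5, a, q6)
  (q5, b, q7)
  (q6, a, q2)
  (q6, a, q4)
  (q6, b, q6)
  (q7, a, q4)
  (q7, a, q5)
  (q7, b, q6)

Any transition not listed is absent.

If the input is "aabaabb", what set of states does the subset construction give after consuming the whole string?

{q6, q7}

Start in {q1}.
Read 'a': q1→{q5}; now {q5}.
Read 'a': q5→{q5, q6}; now {q5, q6}.
Read 'b': q5→{q7}, q6→{q6}; now {q6, q7}.
Read 'a': q6→{q2, q4}, q7→{q4, q5}; now {q2, q4, q5}.
Read 'a': q2→∅, q4→{q3, q7}, q5→{q5, q6}; now {q3, q5, q6, q7}.
Read 'b': q3→{q1, q5, q7}, q5→{q7}, q6→{q6}, q7→{q6}; now {q1, q5, q6, q7}.
Read 'b': q1→∅, q5→{q7}, q6→{q6}, q7→{q6}; now {q6, q7}.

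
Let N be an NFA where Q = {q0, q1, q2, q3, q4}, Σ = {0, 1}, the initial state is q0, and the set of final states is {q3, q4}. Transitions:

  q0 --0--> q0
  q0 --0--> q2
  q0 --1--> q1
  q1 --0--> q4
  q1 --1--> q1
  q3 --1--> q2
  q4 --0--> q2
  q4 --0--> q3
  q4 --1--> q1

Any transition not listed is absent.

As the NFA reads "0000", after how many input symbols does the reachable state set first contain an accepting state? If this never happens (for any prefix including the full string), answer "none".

Start in {q0}.
Read '0': q0→{q0, q2}; now {q0, q2}.
Read '0': q0→{q0, q2}, q2→∅; now {q0, q2}.
Read '0': q0→{q0, q2}, q2→∅; now {q0, q2}.
Read '0': q0→{q0, q2}, q2→∅; now {q0, q2}.
No reachable set along the way intersects F.

none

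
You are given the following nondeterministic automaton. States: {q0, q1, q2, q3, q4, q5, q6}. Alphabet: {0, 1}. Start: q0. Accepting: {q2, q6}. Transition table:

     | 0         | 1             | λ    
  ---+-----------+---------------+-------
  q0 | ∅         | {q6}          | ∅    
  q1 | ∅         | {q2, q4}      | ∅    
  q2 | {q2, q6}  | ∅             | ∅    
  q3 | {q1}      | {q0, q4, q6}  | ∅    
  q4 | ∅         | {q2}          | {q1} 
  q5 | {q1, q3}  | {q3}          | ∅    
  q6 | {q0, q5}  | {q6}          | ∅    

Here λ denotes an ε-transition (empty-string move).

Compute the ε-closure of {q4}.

{q1, q4}

Begin with {q4}.
ε-move q4 → q1; add q1.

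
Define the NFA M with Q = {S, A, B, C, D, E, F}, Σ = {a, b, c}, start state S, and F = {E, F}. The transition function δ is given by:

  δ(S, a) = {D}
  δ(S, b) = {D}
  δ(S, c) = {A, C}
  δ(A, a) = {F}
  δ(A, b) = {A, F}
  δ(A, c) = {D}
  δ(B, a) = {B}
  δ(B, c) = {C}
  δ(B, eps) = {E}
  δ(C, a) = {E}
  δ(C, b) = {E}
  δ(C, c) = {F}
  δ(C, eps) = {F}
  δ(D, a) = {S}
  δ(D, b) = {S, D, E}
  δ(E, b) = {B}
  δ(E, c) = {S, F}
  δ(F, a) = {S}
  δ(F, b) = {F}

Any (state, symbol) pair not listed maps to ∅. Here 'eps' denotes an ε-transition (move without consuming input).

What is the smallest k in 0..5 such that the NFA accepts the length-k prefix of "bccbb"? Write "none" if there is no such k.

none

Start in {S}.
Read 'b': S→{D}; now {D}.
Read 'c': D→∅; now ∅.
The set is empty and remains empty for the remaining 3 symbols.
No reachable set along the way intersects F.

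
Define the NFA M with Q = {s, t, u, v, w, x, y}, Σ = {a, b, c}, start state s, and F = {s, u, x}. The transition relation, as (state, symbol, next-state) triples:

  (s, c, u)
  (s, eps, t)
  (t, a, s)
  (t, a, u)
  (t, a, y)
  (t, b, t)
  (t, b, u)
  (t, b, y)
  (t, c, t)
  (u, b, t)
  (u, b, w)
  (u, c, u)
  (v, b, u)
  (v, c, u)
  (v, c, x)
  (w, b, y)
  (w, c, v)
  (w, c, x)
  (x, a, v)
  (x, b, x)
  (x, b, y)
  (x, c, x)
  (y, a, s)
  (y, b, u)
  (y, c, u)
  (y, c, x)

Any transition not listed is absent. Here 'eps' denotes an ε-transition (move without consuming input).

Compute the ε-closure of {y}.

Begin with {y}.
No ε-moves leave this set, so the closure equals the set itself.

{y}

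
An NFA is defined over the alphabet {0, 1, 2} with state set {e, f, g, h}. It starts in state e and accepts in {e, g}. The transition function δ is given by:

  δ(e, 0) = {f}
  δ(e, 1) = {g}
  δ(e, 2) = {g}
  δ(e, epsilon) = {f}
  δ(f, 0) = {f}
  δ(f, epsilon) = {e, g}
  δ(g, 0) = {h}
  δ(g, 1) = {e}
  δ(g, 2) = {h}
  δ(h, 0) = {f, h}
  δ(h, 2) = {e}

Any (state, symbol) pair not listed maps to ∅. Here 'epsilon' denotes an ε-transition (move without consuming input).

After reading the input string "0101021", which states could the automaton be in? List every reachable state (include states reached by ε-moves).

Start: ε-closure({e}) = {e, f, g}.
Read '0': {e, f, g} → {e, f, g, h}.
Read '1': {e, f, g, h} → {e, f, g}.
Read '0': {e, f, g} → {e, f, g, h}.
Read '1': {e, f, g, h} → {e, f, g}.
Read '0': {e, f, g} → {e, f, g, h}.
Read '2': {e, f, g, h} → {e, f, g, h}.
Read '1': {e, f, g, h} → {e, f, g}.

{e, f, g}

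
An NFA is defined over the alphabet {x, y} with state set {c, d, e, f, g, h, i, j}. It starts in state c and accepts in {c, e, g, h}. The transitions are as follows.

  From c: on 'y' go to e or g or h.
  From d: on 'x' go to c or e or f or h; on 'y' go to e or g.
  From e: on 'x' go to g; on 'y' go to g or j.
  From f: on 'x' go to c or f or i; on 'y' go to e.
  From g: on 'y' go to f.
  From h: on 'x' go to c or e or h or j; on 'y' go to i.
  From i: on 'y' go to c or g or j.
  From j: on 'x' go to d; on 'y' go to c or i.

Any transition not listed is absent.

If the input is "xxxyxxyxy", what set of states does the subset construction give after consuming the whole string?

Start in {c}.
Read 'x': {c} → ∅.
The set is empty and remains empty for the remaining 8 symbols.

∅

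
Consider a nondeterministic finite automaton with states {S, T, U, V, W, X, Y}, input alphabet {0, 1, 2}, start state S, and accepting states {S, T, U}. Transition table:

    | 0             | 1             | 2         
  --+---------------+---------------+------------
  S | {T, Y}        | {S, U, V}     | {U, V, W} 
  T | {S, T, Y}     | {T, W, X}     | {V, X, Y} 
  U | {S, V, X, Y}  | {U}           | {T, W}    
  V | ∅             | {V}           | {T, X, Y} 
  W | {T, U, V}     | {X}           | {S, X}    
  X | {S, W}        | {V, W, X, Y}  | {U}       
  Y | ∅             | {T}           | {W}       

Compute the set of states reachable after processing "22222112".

Start in {S}.
Read '2': {S} → {U, V, W}.
Read '2': {U, V, W} → {S, T, W, X, Y}.
Read '2': {S, T, W, X, Y} → {S, U, V, W, X, Y}.
Read '2': {S, U, V, W, X, Y} → {S, T, U, V, W, X, Y}.
Read '2': {S, T, U, V, W, X, Y} → {S, T, U, V, W, X, Y}.
Read '1': {S, T, U, V, W, X, Y} → {S, T, U, V, W, X, Y}.
Read '1': {S, T, U, V, W, X, Y} → {S, T, U, V, W, X, Y}.
Read '2': {S, T, U, V, W, X, Y} → {S, T, U, V, W, X, Y}.

{S, T, U, V, W, X, Y}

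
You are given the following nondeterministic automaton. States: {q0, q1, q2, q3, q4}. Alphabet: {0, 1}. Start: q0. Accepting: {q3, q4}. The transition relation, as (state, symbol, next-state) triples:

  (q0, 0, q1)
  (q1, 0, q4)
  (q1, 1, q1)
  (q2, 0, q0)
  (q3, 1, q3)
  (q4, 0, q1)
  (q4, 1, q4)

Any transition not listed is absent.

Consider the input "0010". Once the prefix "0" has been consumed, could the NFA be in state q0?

No

Start in {q0}.
Read '0': q0→{q1}; now {q1}.
State q0 is not in {q1}.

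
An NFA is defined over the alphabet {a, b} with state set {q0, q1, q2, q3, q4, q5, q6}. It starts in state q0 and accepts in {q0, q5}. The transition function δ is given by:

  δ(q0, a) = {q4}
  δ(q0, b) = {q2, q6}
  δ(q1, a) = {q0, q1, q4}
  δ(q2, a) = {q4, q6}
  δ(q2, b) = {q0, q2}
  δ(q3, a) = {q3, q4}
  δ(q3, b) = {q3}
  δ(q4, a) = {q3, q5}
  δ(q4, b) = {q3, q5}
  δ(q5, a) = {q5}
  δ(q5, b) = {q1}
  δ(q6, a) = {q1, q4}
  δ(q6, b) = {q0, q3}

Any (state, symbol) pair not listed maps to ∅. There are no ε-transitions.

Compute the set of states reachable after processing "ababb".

{q1, q3}

Start in {q0}.
Read 'a': q0→{q4}; now {q4}.
Read 'b': q4→{q3, q5}; now {q3, q5}.
Read 'a': q3→{q3, q4}, q5→{q5}; now {q3, q4, q5}.
Read 'b': q3→{q3}, q4→{q3, q5}, q5→{q1}; now {q1, q3, q5}.
Read 'b': q1→∅, q3→{q3}, q5→{q1}; now {q1, q3}.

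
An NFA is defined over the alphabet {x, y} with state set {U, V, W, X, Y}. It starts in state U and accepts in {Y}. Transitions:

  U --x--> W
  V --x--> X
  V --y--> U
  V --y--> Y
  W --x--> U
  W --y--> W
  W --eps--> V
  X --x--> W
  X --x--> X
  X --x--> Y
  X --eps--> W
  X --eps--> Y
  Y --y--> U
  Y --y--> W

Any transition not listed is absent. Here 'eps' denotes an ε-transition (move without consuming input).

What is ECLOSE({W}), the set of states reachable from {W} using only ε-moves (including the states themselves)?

{V, W}

Begin with {W}.
ε-move W → V; add V.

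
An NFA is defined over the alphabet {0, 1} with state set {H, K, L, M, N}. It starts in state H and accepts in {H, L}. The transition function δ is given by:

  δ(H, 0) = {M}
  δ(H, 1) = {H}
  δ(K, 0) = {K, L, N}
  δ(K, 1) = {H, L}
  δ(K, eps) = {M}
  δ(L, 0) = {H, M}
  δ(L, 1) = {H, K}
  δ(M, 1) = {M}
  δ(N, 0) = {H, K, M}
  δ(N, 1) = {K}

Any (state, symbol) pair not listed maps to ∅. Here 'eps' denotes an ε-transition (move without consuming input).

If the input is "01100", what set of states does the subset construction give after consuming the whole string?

Start in {H}.
Read '0': {H} → {M}.
Read '1': {M} → {M}.
Read '1': {M} → {M}.
Read '0': {M} → ∅.
The set is empty and remains empty for the remaining 1 symbol.

∅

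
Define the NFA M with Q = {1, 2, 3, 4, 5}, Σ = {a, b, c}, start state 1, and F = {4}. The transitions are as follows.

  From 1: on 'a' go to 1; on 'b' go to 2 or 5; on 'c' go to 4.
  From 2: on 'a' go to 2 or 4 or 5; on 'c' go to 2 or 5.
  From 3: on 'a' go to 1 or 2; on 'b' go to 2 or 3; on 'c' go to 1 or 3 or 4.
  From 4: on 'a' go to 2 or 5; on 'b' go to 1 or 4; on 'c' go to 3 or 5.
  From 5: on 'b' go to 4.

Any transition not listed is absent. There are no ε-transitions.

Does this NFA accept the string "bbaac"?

Start in {1}.
Read 'b': {1} → {2, 5}.
Read 'b': {2, 5} → {4}.
Read 'a': {4} → {2, 5}.
Read 'a': {2, 5} → {2, 4, 5}.
Read 'c': {2, 4, 5} → {2, 3, 5}.
The final set {2, 3, 5} contains no accepting state.

No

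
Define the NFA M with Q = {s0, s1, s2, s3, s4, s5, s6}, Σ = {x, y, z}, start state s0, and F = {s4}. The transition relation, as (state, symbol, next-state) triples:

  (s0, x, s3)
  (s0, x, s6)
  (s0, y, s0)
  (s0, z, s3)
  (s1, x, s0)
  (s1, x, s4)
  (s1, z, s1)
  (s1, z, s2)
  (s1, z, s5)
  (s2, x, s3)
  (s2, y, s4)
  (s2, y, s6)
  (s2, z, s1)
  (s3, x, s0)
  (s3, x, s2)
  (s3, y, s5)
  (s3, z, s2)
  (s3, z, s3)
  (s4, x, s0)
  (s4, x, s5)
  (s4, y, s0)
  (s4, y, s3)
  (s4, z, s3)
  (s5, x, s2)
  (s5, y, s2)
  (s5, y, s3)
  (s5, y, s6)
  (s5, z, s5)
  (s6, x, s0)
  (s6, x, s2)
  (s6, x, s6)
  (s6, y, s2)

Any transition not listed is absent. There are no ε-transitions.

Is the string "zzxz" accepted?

No

Start in {s0}.
Read 'z': {s0} → {s3}.
Read 'z': {s3} → {s2, s3}.
Read 'x': {s2, s3} → {s0, s2, s3}.
Read 'z': {s0, s2, s3} → {s1, s2, s3}.
The final set {s1, s2, s3} contains no accepting state.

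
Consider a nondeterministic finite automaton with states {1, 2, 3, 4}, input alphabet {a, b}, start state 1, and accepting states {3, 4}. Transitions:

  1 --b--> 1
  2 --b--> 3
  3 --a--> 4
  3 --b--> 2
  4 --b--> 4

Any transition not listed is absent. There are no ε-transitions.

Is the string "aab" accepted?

Start in {1}.
Read 'a': 1→∅; now ∅.
The set is empty and remains empty for the remaining 2 symbols.
The final set ∅ contains no accepting state.

No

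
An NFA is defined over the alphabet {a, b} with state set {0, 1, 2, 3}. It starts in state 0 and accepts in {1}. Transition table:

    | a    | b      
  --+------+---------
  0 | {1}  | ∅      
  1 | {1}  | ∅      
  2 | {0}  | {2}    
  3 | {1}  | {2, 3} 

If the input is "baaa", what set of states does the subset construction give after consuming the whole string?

∅

Start in {0}.
Read 'b': {0} → ∅.
The set is empty and remains empty for the remaining 3 symbols.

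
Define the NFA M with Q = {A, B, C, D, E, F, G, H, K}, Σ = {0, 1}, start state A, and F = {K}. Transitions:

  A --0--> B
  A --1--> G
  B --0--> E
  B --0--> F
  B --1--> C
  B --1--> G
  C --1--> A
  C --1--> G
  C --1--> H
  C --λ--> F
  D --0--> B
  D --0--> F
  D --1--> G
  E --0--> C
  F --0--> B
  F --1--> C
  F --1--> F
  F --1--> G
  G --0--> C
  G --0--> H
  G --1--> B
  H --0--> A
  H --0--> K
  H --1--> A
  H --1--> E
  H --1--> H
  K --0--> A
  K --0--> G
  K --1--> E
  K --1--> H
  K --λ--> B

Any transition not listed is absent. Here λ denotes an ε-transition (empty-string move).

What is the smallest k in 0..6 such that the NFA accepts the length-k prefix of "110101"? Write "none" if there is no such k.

Start in {A}.
Read '1': {A} → {G}.
Read '1': {G} → {B}.
Read '0': {B} → {E, F}.
Read '1': {E, F} → {C, F, G}.
Read '0': {C, F, G} → {B, C, F, H}.
Read '1': {B, C, F, H} → {A, C, E, F, G, H}.
No reachable set along the way intersects F.

none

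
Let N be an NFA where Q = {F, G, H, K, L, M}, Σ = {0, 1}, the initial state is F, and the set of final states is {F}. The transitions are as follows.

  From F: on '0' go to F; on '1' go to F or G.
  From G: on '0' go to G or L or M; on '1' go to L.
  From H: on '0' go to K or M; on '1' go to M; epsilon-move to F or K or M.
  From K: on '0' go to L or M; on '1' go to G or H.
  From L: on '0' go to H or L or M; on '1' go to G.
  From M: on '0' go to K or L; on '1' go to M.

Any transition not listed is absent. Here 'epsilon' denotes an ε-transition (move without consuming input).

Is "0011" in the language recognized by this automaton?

Yes

Start in {F}.
Read '0': {F} → {F}.
Read '0': {F} → {F}.
Read '1': {F} → {F, G}.
Read '1': {F, G} → {F, G, L}.
The final set {F, G, L} contains the accepting state F.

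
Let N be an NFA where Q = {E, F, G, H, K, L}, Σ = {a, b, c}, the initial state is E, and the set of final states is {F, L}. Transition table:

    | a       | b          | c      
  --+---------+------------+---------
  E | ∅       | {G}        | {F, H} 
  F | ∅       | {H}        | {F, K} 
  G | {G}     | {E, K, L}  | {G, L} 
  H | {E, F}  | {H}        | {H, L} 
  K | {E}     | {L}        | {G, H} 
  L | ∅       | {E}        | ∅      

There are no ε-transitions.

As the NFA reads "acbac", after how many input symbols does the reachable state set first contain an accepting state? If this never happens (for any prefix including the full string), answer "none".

none

Start in {E}.
Read 'a': {E} → ∅.
The set is empty and remains empty for the remaining 4 symbols.
No reachable set along the way intersects F.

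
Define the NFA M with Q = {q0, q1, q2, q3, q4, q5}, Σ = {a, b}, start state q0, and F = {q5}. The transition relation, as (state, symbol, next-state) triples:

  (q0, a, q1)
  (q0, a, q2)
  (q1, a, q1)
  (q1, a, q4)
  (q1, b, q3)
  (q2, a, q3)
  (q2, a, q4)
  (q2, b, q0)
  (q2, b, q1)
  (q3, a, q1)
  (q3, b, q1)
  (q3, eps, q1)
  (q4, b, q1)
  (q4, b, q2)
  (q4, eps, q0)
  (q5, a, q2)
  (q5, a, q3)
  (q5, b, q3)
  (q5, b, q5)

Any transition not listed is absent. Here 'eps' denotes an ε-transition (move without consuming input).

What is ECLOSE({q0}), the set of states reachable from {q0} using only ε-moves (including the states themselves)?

{q0}

Begin with {q0}.
No ε-moves leave this set, so the closure equals the set itself.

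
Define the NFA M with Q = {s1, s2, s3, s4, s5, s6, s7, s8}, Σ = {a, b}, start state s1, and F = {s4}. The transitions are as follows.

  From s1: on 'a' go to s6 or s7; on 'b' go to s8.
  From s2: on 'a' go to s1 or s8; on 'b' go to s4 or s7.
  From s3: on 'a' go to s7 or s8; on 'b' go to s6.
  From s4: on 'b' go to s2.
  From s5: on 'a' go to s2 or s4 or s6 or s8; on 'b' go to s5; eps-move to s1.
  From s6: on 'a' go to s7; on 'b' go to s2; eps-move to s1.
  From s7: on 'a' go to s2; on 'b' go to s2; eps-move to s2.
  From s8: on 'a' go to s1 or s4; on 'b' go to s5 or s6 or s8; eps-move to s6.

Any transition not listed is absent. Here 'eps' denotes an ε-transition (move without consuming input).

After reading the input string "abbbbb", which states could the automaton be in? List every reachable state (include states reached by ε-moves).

{s1, s2, s4, s5, s6, s7, s8}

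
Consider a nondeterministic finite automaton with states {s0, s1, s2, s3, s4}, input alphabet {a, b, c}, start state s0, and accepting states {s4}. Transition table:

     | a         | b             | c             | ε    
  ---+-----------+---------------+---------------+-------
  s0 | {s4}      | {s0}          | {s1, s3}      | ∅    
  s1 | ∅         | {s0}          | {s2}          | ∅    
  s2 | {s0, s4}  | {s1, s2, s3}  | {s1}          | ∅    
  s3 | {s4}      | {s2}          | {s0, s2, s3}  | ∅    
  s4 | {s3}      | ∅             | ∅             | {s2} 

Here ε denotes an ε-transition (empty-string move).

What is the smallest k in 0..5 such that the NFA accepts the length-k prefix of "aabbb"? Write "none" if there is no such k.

Start in {s0}.
Read 'a': s0→{s4}; union {s4}; ε-closure = {s2, s4}.
None of the earlier sets intersect F, but {s2, s4} does.

1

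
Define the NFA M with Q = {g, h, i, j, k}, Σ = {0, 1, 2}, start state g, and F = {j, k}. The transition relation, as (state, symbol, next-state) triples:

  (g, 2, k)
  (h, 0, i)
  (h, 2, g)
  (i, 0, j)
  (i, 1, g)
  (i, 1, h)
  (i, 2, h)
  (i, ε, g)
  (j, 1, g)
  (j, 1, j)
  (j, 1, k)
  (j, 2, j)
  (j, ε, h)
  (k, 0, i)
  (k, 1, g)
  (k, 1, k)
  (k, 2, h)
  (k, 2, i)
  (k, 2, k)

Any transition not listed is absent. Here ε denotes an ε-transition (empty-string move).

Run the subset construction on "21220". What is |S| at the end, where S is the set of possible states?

4

Start in {g}.
Read '2': g→{k}; now {k}.
Read '1': k→{g, k}; now {g, k}.
Read '2': g→{k}, k→{h, i, k}; union {h, i, k}; ε-closure = {g, h, i, k}.
Read '2': g→{k}, h→{g}, i→{h}, k→{h, i, k}; now {g, h, i, k}.
Read '0': g→∅, h→{i}, i→{j}, k→{i}; union {i, j}; ε-closure = {g, h, i, j}.
That set has 4 states.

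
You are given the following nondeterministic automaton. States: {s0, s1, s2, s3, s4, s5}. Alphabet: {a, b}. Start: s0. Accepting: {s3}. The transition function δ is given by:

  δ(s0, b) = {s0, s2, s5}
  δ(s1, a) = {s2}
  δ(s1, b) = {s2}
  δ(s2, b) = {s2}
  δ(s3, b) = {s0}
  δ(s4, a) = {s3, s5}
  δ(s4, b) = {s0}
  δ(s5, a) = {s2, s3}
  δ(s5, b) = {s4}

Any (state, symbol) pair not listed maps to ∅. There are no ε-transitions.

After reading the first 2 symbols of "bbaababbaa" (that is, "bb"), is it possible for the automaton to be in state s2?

Yes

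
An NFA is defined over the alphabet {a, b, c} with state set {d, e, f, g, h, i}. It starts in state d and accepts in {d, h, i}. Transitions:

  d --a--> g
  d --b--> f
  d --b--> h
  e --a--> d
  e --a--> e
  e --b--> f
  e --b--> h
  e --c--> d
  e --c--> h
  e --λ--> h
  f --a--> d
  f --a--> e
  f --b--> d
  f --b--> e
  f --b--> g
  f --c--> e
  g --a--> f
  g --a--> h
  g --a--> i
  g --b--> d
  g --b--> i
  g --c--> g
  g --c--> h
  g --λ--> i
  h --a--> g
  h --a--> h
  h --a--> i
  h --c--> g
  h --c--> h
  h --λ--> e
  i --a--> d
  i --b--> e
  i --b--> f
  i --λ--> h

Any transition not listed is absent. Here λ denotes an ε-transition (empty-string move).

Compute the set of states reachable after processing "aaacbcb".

{d, e, f, h, i}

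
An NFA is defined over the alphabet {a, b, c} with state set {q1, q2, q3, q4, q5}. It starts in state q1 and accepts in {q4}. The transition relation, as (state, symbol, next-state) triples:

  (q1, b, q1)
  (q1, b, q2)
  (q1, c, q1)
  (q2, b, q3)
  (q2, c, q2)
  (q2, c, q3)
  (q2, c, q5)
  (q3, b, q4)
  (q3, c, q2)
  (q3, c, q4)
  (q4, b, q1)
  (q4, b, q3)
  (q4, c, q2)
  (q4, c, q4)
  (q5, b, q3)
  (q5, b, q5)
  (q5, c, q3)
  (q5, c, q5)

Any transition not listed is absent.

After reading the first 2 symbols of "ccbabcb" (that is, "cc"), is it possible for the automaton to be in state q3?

No

Start in {q1}.
Read 'c': q1→{q1}; now {q1}.
Read 'c': q1→{q1}; now {q1}.
State q3 is not in {q1}.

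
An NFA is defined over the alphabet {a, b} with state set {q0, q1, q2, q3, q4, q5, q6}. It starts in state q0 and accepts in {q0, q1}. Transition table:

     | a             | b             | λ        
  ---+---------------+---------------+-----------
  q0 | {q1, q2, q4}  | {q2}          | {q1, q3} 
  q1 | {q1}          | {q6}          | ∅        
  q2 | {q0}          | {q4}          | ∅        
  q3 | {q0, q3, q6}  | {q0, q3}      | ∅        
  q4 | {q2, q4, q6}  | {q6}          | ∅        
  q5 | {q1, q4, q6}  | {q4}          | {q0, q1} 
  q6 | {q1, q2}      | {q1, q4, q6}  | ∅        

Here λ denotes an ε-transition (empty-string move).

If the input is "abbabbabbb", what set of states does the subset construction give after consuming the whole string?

{q0, q1, q2, q3, q4, q6}

Start: ε-closure({q0}) = {q0, q1, q3}.
Read 'a': q0→{q1, q2, q4}, q1→{q1}, q3→{q0, q3, q6}; now {q0, q1, q2, q3, q4, q6}.
Read 'b': q0→{q2}, q1→{q6}, q2→{q4}, q3→{q0, q3}, q4→{q6}, q6→{q1, q4, q6}; now {q0, q1, q2, q3, q4, q6}.
Read 'b': q0→{q2}, q1→{q6}, q2→{q4}, q3→{q0, q3}, q4→{q6}, q6→{q1, q4, q6}; now {q0, q1, q2, q3, q4, q6}.
Read 'a': q0→{q1, q2, q4}, q1→{q1}, q2→{q0}, q3→{q0, q3, q6}, q4→{q2, q4, q6}, q6→{q1, q2}; now {q0, q1, q2, q3, q4, q6}.
Read 'b': q0→{q2}, q1→{q6}, q2→{q4}, q3→{q0, q3}, q4→{q6}, q6→{q1, q4, q6}; now {q0, q1, q2, q3, q4, q6}.
Read 'b': q0→{q2}, q1→{q6}, q2→{q4}, q3→{q0, q3}, q4→{q6}, q6→{q1, q4, q6}; now {q0, q1, q2, q3, q4, q6}.
Read 'a': q0→{q1, q2, q4}, q1→{q1}, q2→{q0}, q3→{q0, q3, q6}, q4→{q2, q4, q6}, q6→{q1, q2}; now {q0, q1, q2, q3, q4, q6}.
Read 'b': q0→{q2}, q1→{q6}, q2→{q4}, q3→{q0, q3}, q4→{q6}, q6→{q1, q4, q6}; now {q0, q1, q2, q3, q4, q6}.
Read 'b': q0→{q2}, q1→{q6}, q2→{q4}, q3→{q0, q3}, q4→{q6}, q6→{q1, q4, q6}; now {q0, q1, q2, q3, q4, q6}.
Read 'b': q0→{q2}, q1→{q6}, q2→{q4}, q3→{q0, q3}, q4→{q6}, q6→{q1, q4, q6}; now {q0, q1, q2, q3, q4, q6}.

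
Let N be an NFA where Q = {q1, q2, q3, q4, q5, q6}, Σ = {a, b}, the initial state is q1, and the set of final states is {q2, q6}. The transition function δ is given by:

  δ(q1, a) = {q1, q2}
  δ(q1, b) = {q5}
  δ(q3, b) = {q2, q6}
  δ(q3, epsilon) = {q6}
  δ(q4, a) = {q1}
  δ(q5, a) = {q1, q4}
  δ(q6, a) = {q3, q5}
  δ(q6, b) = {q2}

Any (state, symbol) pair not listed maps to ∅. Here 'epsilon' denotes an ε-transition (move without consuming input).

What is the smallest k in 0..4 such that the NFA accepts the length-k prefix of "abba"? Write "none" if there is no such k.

1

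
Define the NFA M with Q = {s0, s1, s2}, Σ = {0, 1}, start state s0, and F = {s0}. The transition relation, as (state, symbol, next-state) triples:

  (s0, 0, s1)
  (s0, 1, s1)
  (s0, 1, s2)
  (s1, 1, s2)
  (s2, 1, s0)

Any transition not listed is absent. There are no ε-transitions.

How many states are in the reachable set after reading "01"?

Start in {s0}.
Read '0': {s0} → {s1}.
Read '1': {s1} → {s2}.
That set has 1 state.

1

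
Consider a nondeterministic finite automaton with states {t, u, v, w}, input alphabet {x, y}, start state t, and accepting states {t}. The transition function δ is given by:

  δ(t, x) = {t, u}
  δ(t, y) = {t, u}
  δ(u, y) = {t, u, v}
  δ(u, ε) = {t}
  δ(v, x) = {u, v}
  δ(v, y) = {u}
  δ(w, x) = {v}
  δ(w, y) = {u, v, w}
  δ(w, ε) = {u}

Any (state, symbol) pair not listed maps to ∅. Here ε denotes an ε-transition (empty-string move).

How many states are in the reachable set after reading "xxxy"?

3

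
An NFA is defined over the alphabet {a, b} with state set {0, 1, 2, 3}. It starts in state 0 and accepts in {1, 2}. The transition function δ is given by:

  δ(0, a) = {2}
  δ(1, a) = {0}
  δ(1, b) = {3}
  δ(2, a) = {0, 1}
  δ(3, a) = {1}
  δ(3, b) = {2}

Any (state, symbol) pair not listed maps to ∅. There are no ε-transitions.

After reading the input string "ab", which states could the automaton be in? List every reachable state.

Start in {0}.
Read 'a': 0→{2}; now {2}.
Read 'b': 2→∅; now ∅.

∅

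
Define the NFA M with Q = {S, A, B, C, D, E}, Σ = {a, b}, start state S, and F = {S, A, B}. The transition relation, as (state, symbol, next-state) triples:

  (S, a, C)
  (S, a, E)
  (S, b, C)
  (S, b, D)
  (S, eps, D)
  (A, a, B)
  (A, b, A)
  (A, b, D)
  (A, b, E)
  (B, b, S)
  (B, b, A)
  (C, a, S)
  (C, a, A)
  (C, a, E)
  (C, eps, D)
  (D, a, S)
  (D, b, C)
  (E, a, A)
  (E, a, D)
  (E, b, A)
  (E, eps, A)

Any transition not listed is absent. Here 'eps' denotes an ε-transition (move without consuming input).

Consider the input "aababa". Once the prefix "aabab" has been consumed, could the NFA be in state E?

Yes

Start: ε-closure({S}) = {S, D}.
Read 'a': S→{C, E}, D→{S}; union {S, C, E}; ε-closure = {S, A, C, D, E}.
Read 'a': S→{C, E}, A→{B}, C→{S, A, E}, D→{S}, E→{A, D}; now {S, A, B, C, D, E}.
Read 'b': S→{C, D}, A→{A, D, E}, B→{S, A}, C→∅, D→{C}, E→{A}; now {S, A, C, D, E}.
Read 'a': S→{C, E}, A→{B}, C→{S, A, E}, D→{S}, E→{A, D}; now {S, A, B, C, D, E}.
Read 'b': S→{C, D}, A→{A, D, E}, B→{S, A}, C→∅, D→{C}, E→{A}; now {S, A, C, D, E}.
State E is in {S, A, C, D, E}.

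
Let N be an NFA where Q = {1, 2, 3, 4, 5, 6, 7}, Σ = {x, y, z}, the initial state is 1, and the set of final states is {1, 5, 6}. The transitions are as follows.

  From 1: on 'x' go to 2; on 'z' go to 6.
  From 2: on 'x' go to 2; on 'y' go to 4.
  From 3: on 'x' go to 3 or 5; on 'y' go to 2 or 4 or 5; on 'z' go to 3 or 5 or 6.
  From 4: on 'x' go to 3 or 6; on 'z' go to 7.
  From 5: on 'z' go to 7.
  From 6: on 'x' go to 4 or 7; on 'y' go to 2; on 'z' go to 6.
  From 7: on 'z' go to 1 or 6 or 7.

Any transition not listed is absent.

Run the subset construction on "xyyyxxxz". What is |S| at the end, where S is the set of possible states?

0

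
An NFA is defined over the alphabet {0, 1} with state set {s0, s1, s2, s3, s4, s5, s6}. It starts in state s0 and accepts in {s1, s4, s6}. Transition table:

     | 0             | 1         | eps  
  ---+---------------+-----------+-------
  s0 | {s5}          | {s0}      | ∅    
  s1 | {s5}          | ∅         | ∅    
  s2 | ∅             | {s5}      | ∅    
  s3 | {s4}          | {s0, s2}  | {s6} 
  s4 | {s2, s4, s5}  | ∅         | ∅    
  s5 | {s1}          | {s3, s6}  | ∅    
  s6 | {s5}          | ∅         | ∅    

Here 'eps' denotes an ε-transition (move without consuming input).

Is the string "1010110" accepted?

Start in {s0}.
Read '1': {s0} → {s0}.
Read '0': {s0} → {s5}.
Read '1': {s5} → {s3, s6}.
Read '0': {s3, s6} → {s4, s5}.
Read '1': {s4, s5} → {s3, s6}.
Read '1': {s3, s6} → {s0, s2}.
Read '0': {s0, s2} → {s5}.
The final set {s5} contains no accepting state.

No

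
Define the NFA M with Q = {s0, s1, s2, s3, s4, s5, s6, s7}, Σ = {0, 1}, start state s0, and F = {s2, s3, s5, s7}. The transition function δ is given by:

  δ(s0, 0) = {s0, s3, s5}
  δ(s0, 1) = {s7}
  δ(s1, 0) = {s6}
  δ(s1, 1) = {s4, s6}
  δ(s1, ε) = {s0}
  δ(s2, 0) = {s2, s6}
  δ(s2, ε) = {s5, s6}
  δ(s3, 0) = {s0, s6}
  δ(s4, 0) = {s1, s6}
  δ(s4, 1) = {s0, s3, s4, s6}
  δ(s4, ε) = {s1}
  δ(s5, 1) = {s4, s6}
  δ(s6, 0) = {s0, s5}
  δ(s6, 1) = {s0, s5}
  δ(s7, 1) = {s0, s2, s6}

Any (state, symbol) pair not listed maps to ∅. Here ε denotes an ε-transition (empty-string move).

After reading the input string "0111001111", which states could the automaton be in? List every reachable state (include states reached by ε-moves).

{s0, s1, s2, s3, s4, s5, s6, s7}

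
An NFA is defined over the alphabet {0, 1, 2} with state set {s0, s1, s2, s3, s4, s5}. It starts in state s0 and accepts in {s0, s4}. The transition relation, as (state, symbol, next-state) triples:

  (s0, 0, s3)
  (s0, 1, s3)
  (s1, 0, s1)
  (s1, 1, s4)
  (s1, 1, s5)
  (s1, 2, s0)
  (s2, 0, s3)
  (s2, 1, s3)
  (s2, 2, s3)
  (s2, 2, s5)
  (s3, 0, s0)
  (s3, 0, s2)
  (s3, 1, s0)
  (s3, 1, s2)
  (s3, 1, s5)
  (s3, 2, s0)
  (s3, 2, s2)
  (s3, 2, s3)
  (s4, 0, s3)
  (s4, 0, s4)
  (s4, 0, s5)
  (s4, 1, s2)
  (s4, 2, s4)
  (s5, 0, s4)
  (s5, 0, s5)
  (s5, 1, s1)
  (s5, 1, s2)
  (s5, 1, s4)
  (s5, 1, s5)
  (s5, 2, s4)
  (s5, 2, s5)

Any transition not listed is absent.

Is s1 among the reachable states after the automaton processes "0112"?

Start in {s0}.
Read '0': {s0} → {s3}.
Read '1': {s3} → {s0, s2, s5}.
Read '1': {s0, s2, s5} → {s1, s2, s3, s4, s5}.
Read '2': {s1, s2, s3, s4, s5} → {s0, s2, s3, s4, s5}.
State s1 is not in {s0, s2, s3, s4, s5}.

No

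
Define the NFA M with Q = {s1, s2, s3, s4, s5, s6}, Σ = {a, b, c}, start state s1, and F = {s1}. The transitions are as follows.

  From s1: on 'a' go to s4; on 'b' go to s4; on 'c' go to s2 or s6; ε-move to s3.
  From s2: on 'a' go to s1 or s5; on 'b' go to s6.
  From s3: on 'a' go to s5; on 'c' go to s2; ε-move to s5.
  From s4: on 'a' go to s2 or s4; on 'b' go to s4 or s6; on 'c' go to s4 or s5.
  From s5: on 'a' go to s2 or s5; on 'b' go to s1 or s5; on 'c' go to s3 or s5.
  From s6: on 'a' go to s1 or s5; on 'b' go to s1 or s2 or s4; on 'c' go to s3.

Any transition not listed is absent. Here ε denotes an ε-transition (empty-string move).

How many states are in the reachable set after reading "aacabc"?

5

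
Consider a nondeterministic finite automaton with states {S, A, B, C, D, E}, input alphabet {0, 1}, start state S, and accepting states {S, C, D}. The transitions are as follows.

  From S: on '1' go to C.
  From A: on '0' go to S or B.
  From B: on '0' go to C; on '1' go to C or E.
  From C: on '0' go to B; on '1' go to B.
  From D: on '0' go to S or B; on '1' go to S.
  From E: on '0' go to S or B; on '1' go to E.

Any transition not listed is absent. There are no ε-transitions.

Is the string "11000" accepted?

Yes

Start in {S}.
Read '1': S→{C}; now {C}.
Read '1': C→{B}; now {B}.
Read '0': B→{C}; now {C}.
Read '0': C→{B}; now {B}.
Read '0': B→{C}; now {C}.
The final set {C} contains the accepting state C.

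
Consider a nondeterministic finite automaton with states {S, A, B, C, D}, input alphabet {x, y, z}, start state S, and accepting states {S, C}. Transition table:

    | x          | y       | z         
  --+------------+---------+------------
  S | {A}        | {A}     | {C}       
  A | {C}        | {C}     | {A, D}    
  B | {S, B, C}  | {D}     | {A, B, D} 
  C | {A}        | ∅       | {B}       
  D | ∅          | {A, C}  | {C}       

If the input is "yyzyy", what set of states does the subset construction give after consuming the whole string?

Start in {S}.
Read 'y': S→{A}; now {A}.
Read 'y': A→{C}; now {C}.
Read 'z': C→{B}; now {B}.
Read 'y': B→{D}; now {D}.
Read 'y': D→{A, C}; now {A, C}.

{A, C}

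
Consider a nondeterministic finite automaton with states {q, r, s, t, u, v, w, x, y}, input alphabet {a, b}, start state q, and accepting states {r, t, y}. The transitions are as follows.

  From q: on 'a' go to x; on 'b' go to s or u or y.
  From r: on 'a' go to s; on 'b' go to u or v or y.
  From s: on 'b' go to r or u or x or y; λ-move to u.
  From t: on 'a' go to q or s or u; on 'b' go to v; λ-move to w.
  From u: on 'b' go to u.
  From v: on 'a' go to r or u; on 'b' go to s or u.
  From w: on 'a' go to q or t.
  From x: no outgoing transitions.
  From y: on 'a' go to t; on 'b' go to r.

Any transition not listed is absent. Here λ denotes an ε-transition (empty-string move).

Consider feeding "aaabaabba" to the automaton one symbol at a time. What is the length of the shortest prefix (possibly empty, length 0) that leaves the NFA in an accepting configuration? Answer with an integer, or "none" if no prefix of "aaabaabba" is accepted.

Start in {q}.
Read 'a': q→{x}; now {x}.
Read 'a': x→∅; now ∅.
The set is empty and remains empty for the remaining 7 symbols.
No reachable set along the way intersects F.

none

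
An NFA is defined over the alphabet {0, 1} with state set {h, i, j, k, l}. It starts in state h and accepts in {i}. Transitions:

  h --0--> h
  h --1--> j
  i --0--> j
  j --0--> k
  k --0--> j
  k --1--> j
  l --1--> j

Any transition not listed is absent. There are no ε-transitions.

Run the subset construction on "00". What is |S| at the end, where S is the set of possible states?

Start in {h}.
Read '0': {h} → {h}.
Read '0': {h} → {h}.
That set has 1 state.

1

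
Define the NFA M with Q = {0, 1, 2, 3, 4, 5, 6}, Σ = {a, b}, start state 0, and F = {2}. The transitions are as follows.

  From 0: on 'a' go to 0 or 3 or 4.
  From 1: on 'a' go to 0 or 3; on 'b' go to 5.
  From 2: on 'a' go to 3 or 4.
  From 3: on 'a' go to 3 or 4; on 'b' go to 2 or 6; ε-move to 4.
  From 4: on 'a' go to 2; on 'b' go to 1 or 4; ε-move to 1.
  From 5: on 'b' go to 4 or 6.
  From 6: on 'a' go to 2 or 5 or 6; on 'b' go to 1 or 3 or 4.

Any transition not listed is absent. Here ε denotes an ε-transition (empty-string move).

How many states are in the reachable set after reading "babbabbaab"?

0

Start in {0}.
Read 'b': 0→∅; now ∅.
The set is empty and remains empty for the remaining 9 symbols.
That set has 0 states.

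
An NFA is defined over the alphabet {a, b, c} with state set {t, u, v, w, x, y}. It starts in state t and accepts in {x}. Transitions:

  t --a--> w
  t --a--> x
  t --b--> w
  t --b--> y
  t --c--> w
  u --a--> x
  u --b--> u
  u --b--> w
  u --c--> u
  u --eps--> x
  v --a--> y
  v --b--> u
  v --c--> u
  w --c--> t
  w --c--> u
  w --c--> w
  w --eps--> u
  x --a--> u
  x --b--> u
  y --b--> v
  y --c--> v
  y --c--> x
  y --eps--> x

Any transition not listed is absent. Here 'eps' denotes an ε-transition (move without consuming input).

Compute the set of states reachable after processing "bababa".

{u, x}

Start in {t}.
Read 'b': t→{w, y}; union {w, y}; ε-closure = {u, w, x, y}.
Read 'a': u→{x}, w→∅, x→{u}, y→∅; now {u, x}.
Read 'b': u→{u, w}, x→{u}; union {u, w}; ε-closure = {u, w, x}.
Read 'a': u→{x}, w→∅, x→{u}; now {u, x}.
Read 'b': u→{u, w}, x→{u}; union {u, w}; ε-closure = {u, w, x}.
Read 'a': u→{x}, w→∅, x→{u}; now {u, x}.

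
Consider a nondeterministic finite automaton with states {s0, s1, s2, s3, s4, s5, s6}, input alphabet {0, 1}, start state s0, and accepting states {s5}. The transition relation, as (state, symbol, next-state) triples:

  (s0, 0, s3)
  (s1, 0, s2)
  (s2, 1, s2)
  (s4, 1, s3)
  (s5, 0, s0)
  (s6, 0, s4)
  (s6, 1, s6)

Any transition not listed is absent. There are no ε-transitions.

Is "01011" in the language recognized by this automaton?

Start in {s0}.
Read '0': s0→{s3}; now {s3}.
Read '1': s3→∅; now ∅.
The set is empty and remains empty for the remaining 3 symbols.
The final set ∅ contains no accepting state.

No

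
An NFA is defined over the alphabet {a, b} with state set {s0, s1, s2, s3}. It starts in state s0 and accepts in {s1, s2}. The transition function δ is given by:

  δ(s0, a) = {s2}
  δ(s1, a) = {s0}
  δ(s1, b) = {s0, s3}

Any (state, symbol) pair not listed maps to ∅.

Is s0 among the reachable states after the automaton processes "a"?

Start in {s0}.
Read 'a': {s0} → {s2}.
State s0 is not in {s2}.

No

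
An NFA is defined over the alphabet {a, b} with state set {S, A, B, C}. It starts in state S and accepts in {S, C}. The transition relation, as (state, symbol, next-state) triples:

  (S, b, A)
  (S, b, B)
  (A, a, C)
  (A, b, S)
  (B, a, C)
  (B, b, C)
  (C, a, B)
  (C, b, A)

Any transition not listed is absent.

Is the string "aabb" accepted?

Start in {S}.
Read 'a': S→∅; now ∅.
The set is empty and remains empty for the remaining 3 symbols.
The final set ∅ contains no accepting state.

No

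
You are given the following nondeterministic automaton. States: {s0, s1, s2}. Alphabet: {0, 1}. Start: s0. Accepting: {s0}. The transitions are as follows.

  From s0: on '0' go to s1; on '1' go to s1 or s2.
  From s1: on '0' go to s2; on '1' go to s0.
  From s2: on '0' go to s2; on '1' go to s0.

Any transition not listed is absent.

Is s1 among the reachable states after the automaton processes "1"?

Yes

Start in {s0}.
Read '1': s0→{s1, s2}; now {s1, s2}.
State s1 is in {s1, s2}.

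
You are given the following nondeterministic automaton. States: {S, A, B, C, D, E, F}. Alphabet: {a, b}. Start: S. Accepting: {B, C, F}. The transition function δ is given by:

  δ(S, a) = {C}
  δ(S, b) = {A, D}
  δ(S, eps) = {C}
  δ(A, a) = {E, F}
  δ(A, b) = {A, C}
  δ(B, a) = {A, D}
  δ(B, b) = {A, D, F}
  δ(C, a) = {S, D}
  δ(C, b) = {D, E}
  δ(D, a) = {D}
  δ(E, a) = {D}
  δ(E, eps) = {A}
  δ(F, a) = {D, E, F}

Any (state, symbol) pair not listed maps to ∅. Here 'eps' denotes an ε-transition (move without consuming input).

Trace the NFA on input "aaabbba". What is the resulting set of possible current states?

{S, A, C, D, E, F}

Start: ε-closure({S}) = {S, C}.
Read 'a': S→{C}, C→{S, D}; now {S, C, D}.
Read 'a': S→{C}, C→{S, D}, D→{D}; now {S, C, D}.
Read 'a': S→{C}, C→{S, D}, D→{D}; now {S, C, D}.
Read 'b': S→{A, D}, C→{D, E}, D→∅; now {A, D, E}.
Read 'b': A→{A, C}, D→∅, E→∅; now {A, C}.
Read 'b': A→{A, C}, C→{D, E}; now {A, C, D, E}.
Read 'a': A→{E, F}, C→{S, D}, D→{D}, E→{D}; union {S, D, E, F}; ε-closure = {S, A, C, D, E, F}.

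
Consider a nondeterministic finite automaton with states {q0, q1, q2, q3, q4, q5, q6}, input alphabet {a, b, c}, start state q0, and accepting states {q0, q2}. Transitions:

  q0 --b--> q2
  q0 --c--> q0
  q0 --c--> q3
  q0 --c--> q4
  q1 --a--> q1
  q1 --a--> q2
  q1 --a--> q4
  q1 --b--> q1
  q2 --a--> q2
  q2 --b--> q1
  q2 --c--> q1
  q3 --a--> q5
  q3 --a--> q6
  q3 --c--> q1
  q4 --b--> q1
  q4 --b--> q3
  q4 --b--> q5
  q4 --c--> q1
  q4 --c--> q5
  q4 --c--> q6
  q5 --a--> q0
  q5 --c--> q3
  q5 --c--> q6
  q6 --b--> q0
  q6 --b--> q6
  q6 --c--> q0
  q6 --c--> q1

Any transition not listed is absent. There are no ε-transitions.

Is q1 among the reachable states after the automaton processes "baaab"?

Start in {q0}.
Read 'b': {q0} → {q2}.
Read 'a': {q2} → {q2}.
Read 'a': {q2} → {q2}.
Read 'a': {q2} → {q2}.
Read 'b': {q2} → {q1}.
State q1 is in {q1}.

Yes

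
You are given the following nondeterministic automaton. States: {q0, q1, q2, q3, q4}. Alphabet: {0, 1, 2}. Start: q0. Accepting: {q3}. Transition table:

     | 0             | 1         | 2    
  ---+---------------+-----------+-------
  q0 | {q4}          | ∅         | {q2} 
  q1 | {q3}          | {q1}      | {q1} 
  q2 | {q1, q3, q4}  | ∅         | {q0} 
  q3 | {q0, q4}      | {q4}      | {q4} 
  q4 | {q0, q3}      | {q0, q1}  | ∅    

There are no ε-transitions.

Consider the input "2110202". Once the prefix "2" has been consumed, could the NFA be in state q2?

Start in {q0}.
Read '2': {q0} → {q2}.
State q2 is in {q2}.

Yes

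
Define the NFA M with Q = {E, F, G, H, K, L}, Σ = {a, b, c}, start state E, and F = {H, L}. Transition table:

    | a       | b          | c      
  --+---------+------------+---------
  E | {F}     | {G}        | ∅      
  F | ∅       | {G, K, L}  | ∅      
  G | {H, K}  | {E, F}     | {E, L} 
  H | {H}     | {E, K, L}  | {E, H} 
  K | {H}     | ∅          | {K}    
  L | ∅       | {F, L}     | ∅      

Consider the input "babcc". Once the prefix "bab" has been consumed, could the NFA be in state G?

No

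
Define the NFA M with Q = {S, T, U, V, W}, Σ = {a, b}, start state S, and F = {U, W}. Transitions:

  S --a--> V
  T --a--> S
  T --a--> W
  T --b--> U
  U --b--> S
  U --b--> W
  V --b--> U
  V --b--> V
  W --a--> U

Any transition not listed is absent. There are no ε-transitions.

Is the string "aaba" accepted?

No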